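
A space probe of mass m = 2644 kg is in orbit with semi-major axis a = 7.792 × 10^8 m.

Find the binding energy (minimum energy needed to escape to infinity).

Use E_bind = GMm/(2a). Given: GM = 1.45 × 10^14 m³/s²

Total orbital energy is E = −GMm/(2a); binding energy is E_bind = −E = GMm/(2a).
E_bind = 1.45e+14 · 2644 / (2 · 7.792e+08) J ≈ 2.46e+08 J = 246 MJ.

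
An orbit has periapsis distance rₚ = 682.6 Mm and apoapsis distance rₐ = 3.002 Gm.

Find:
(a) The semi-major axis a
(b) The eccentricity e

Convert to SI: rₚ = 682.6 Mm = 6.826e+08 m; rₐ = 3.002 Gm = 3.002e+09 m.
(a) a = (rₚ + rₐ) / 2 = (6.826e+08 + 3.002e+09) / 2 ≈ 1.842e+09 m = 1.842 Gm.
(b) e = (rₐ − rₚ) / (rₐ + rₚ) = (3.002e+09 − 6.826e+08) / (3.002e+09 + 6.826e+08) ≈ 0.6295.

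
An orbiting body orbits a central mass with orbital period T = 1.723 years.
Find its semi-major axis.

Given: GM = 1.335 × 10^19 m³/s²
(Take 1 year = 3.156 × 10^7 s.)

Convert to SI: T = 1.723 years = 5.43779e+07 s.
Invert Kepler's third law: a = (GM · T² / (4π²))^(1/3).
Substituting T = 5.43779e+07 s and GM = 1.335e+19 m³/s²:
a = (1.335e+19 · (5.43779e+07)² / (4π²))^(1/3) m
a ≈ 1e+11 m = 100 Gm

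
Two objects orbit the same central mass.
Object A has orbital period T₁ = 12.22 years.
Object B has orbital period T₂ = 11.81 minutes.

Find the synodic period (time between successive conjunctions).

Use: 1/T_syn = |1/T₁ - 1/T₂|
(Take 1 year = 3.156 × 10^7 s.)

Convert to SI: T₁ = 12.22 years = 3.85663e+08 s; T₂ = 11.81 minutes = 708.6 s.
T_syn = |T₁ · T₂ / (T₁ − T₂)|.
T_syn = |3.85663e+08 · 708.6 / (3.85663e+08 − 708.6)| s ≈ 708.6 s = 11.81 minutes.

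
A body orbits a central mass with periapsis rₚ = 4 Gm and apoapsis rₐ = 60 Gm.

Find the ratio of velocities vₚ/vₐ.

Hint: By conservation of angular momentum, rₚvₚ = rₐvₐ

Convert to SI: rₚ = 4 Gm = 4e+09 m; rₐ = 60 Gm = 6e+10 m.
Conservation of angular momentum gives rₚvₚ = rₐvₐ, so vₚ/vₐ = rₐ/rₚ.
vₚ/vₐ = 6e+10 / 4e+09 ≈ 15.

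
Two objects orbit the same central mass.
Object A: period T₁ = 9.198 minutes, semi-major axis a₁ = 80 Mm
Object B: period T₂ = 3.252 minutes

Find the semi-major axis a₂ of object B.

Convert to SI: T₁ = 9.198 minutes = 551.88 s; a₁ = 80 Mm = 8e+07 m; T₂ = 3.252 minutes = 195.12 s.
Kepler's third law: (T₁/T₂)² = (a₁/a₂)³ ⇒ a₂ = a₁ · (T₂/T₁)^(2/3).
T₂/T₁ = 195.12 / 551.88 = 0.353555.
a₂ = 8e+07 · (0.353555)^(2/3) m ≈ 4e+07 m = 40 Mm.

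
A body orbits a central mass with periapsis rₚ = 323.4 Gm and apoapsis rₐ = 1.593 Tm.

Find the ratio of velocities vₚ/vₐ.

Convert to SI: rₚ = 323.4 Gm = 3.234e+11 m; rₐ = 1.593 Tm = 1.593e+12 m.
Conservation of angular momentum gives rₚvₚ = rₐvₐ, so vₚ/vₐ = rₐ/rₚ.
vₚ/vₐ = 1.593e+12 / 3.234e+11 ≈ 4.926.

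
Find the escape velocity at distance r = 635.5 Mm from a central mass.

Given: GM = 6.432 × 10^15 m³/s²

Convert to SI: r = 635.5 Mm = 6.355e+08 m.
Escape velocity comes from setting total energy to zero: ½v² − GM/r = 0 ⇒ v_esc = √(2GM / r).
v_esc = √(2 · 6.432e+15 / 6.355e+08) m/s ≈ 4499 m/s = 4.499 km/s.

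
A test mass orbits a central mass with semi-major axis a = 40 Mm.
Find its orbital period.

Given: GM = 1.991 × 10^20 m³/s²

Convert to SI: a = 40 Mm = 4e+07 m.
Kepler's third law: T = 2π √(a³ / GM).
Substituting a = 4e+07 m and GM = 1.991e+20 m³/s²:
T = 2π √((4e+07)³ / 1.991e+20) s
T ≈ 112.7 s = 1.878 minutes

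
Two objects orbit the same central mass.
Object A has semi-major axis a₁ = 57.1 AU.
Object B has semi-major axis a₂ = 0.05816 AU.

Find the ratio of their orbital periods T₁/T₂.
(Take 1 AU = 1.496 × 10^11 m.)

Convert to SI: a₁ = 57.1 AU = 8.54216e+12 m; a₂ = 0.05816 AU = 8.70074e+09 m.
From Kepler's third law, (T₁/T₂)² = (a₁/a₂)³, so T₁/T₂ = (a₁/a₂)^(3/2).
a₁/a₂ = 8.54216e+12 / 8.70074e+09 = 981.774.
T₁/T₂ = (981.774)^(3/2) ≈ 3.076e+04.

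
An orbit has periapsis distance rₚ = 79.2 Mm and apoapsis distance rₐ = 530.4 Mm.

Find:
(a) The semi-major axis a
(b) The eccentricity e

Convert to SI: rₚ = 79.2 Mm = 7.92e+07 m; rₐ = 530.4 Mm = 5.304e+08 m.
(a) a = (rₚ + rₐ) / 2 = (7.92e+07 + 5.304e+08) / 2 ≈ 3.048e+08 m = 304.8 Mm.
(b) e = (rₐ − rₚ) / (rₐ + rₚ) = (5.304e+08 − 7.92e+07) / (5.304e+08 + 7.92e+07) ≈ 0.7402.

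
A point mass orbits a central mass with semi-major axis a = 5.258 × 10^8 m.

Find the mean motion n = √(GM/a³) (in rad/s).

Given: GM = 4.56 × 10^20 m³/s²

n = √(GM / a³).
n = √(4.56e+20 / (5.258e+08)³) rad/s ≈ 0.001771 rad/s.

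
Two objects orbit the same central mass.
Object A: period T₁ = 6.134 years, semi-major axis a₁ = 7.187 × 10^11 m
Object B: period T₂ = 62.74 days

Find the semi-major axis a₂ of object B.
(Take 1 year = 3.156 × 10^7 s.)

Convert to SI: T₁ = 6.134 years = 1.93589e+08 s; T₂ = 62.74 days = 5.42074e+06 s.
Kepler's third law: (T₁/T₂)² = (a₁/a₂)³ ⇒ a₂ = a₁ · (T₂/T₁)^(2/3).
T₂/T₁ = 5.42074e+06 / 1.93589e+08 = 0.0280013.
a₂ = 7.187e+11 · (0.0280013)^(2/3) m ≈ 6.627e+10 m = 6.627 × 10^10 m.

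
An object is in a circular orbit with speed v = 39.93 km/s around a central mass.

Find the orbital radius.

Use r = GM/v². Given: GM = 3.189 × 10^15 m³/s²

Convert to SI: v = 39.93 km/s = 39930 m/s.
For a circular orbit, v² = GM / r, so r = GM / v².
r = 3.189e+15 / (39930)² m ≈ 2e+06 m = 2 Mm.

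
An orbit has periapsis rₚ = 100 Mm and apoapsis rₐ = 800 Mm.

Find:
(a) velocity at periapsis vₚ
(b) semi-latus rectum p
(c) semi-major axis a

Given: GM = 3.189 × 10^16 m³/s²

Convert to SI: rₚ = 100 Mm = 1e+08 m; rₐ = 800 Mm = 8e+08 m.
(a) With a = (rₚ + rₐ)/2 = 4.5e+08 m, vₚ = √(GM (2/rₚ − 1/a)) = √(3.189e+16 · (2/1e+08 − 1/4.5e+08)) m/s ≈ 2.381e+04 m/s
(b) From a = (rₚ + rₐ)/2 = 4.5e+08 m and e = (rₐ − rₚ)/(rₐ + rₚ) = 0.777778, p = a(1 − e²) = 4.5e+08 · (1 − (0.777778)²) ≈ 1.778e+08 m
(c) a = (rₚ + rₐ)/2 = (1e+08 + 8e+08)/2 ≈ 4.5e+08 m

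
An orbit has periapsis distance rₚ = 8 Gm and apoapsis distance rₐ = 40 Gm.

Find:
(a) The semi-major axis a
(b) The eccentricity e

Convert to SI: rₚ = 8 Gm = 8e+09 m; rₐ = 40 Gm = 4e+10 m.
(a) a = (rₚ + rₐ) / 2 = (8e+09 + 4e+10) / 2 ≈ 2.4e+10 m = 24 Gm.
(b) e = (rₐ − rₚ) / (rₐ + rₚ) = (4e+10 − 8e+09) / (4e+10 + 8e+09) ≈ 0.6667.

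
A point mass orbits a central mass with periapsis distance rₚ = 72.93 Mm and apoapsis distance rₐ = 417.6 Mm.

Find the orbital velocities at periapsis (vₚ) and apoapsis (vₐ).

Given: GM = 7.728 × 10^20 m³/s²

Convert to SI: rₚ = 72.93 Mm = 7.293e+07 m; rₐ = 417.6 Mm = 4.176e+08 m.
Use the vis-viva equation v² = GM(2/r − 1/a) with a = (rₚ + rₐ)/2 = (7.293e+07 + 4.176e+08)/2 = 2.45265e+08 m.
vₚ = √(GM · (2/rₚ − 1/a)) = √(7.728e+20 · (2/7.293e+07 − 1/2.45265e+08)) m/s ≈ 4.248e+06 m/s = 4248 km/s.
vₐ = √(GM · (2/rₐ − 1/a)) = √(7.728e+20 · (2/4.176e+08 − 1/2.45265e+08)) m/s ≈ 7.418e+05 m/s = 741.8 km/s.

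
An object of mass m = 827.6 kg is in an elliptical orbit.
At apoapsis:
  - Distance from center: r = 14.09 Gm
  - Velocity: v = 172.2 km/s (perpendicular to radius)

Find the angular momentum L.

Convert to SI: r = 14.09 Gm = 1.409e+10 m; v = 172.2 km/s = 172200 m/s.
Since v is perpendicular to r, L = m · v · r.
L = 827.6 · 172200 · 1.409e+10 kg·m²/s ≈ 2.008e+18 kg·m²/s.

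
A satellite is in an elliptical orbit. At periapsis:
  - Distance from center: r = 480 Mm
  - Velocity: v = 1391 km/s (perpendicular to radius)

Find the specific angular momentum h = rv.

Convert to SI: r = 480 Mm = 4.8e+08 m; v = 1391 km/s = 1.391e+06 m/s.
With v perpendicular to r, h = r · v.
h = 4.8e+08 · 1.391e+06 m²/s ≈ 6.677e+14 m²/s.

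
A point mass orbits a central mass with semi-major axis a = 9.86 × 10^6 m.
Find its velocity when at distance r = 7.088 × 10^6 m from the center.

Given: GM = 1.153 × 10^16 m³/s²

Vis-viva: v = √(GM · (2/r − 1/a)).
2/r − 1/a = 2/7.088e+06 − 1/9.86e+06 = 1.80747e-07 m⁻¹.
v = √(1.153e+16 · 1.80747e-07) m/s ≈ 4.565e+04 m/s = 45.65 km/s.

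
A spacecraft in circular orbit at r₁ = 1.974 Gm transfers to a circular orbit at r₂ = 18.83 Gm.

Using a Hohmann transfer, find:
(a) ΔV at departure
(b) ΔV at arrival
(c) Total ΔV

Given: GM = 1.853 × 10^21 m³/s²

Convert to SI: r₁ = 1.974 Gm = 1.974e+09 m; r₂ = 18.83 Gm = 1.883e+10 m.
Transfer semi-major axis: a_t = (r₁ + r₂)/2 = (1.974e+09 + 1.883e+10)/2 = 1.0402e+10 m.
Circular speeds: v₁ = √(GM/r₁) = 968867 m/s, v₂ = √(GM/r₂) = 313699 m/s.
Transfer speeds (vis-viva v² = GM(2/r − 1/a_t)): v₁ᵗ = 1.30356e+06 m/s, v₂ᵗ = 136656 m/s.
(a) ΔV₁ = |v₁ᵗ − v₁| ≈ 3.347e+05 m/s = 334.7 km/s.
(b) ΔV₂ = |v₂ − v₂ᵗ| ≈ 1.77e+05 m/s = 177 km/s.
(c) ΔV_total = ΔV₁ + ΔV₂ ≈ 5.117e+05 m/s = 511.7 km/s.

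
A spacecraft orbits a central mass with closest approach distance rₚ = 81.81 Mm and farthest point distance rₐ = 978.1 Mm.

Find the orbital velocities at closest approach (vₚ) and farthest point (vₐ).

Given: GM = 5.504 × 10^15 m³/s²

Convert to SI: rₚ = 81.81 Mm = 8.181e+07 m; rₐ = 978.1 Mm = 9.781e+08 m.
Use the vis-viva equation v² = GM(2/r − 1/a) with a = (rₚ + rₐ)/2 = (8.181e+07 + 9.781e+08)/2 = 5.29955e+08 m.
vₚ = √(GM · (2/rₚ − 1/a)) = √(5.504e+15 · (2/8.181e+07 − 1/5.29955e+08)) m/s ≈ 1.114e+04 m/s = 11.14 km/s.
vₐ = √(GM · (2/rₐ − 1/a)) = √(5.504e+15 · (2/9.781e+08 − 1/5.29955e+08)) m/s ≈ 932 m/s = 932 m/s.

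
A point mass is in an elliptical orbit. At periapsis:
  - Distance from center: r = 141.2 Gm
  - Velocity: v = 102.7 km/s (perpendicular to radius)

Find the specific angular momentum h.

Convert to SI: r = 141.2 Gm = 1.412e+11 m; v = 102.7 km/s = 102700 m/s.
With v perpendicular to r, h = r · v.
h = 1.412e+11 · 102700 m²/s ≈ 1.45e+16 m²/s.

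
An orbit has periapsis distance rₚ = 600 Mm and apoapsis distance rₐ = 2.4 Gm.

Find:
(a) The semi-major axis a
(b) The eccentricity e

Convert to SI: rₚ = 600 Mm = 6e+08 m; rₐ = 2.4 Gm = 2.4e+09 m.
(a) a = (rₚ + rₐ) / 2 = (6e+08 + 2.4e+09) / 2 ≈ 1.5e+09 m = 1.5 Gm.
(b) e = (rₐ − rₚ) / (rₐ + rₚ) = (2.4e+09 − 6e+08) / (2.4e+09 + 6e+08) ≈ 0.6.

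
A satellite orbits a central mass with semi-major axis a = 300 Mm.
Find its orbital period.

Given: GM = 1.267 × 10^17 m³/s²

Convert to SI: a = 300 Mm = 3e+08 m.
Kepler's third law: T = 2π √(a³ / GM).
Substituting a = 3e+08 m and GM = 1.267e+17 m³/s²:
T = 2π √((3e+08)³ / 1.267e+17) s
T ≈ 9.172e+04 s = 1.062 days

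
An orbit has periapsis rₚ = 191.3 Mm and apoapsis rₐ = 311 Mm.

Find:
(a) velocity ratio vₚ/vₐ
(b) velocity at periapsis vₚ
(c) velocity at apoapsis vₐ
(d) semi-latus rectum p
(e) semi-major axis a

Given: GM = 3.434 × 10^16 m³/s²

Convert to SI: rₚ = 191.3 Mm = 1.913e+08 m; rₐ = 311 Mm = 3.11e+08 m.
(a) Conservation of angular momentum (rₚvₚ = rₐvₐ) gives vₚ/vₐ = rₐ/rₚ = 3.11e+08/1.913e+08 ≈ 1.626
(b) With a = (rₚ + rₐ)/2 = 2.5115e+08 m, vₚ = √(GM (2/rₚ − 1/a)) = √(3.434e+16 · (2/1.913e+08 − 1/2.5115e+08)) m/s ≈ 1.491e+04 m/s
(c) With a = (rₚ + rₐ)/2 = 2.5115e+08 m, vₐ = √(GM (2/rₐ − 1/a)) = √(3.434e+16 · (2/3.11e+08 − 1/2.5115e+08)) m/s ≈ 9171 m/s
(d) From a = (rₚ + rₐ)/2 = 2.5115e+08 m and e = (rₐ − rₚ)/(rₐ + rₚ) = 0.238304, p = a(1 − e²) = 2.5115e+08 · (1 − (0.238304)²) ≈ 2.369e+08 m
(e) a = (rₚ + rₐ)/2 = (1.913e+08 + 3.11e+08)/2 ≈ 2.512e+08 m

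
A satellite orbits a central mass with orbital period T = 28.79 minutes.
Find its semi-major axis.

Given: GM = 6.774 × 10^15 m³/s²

Convert to SI: T = 28.79 minutes = 1727.4 s.
Invert Kepler's third law: a = (GM · T² / (4π²))^(1/3).
Substituting T = 1727.4 s and GM = 6.774e+15 m³/s²:
a = (6.774e+15 · (1727.4)² / (4π²))^(1/3) m
a ≈ 8e+06 m = 8 Mm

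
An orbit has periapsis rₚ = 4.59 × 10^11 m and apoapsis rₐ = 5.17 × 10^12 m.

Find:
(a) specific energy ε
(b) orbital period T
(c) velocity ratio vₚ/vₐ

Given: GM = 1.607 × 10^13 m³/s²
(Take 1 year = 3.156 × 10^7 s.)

(a) With a = (rₚ + rₐ)/2 = 2.8145e+12 m, ε = −GM/(2a) = −1.607e+13/(2 · 2.8145e+12) J/kg ≈ -2.855 J/kg
(b) With a = (rₚ + rₐ)/2 = 2.8145e+12 m, T = 2π √(a³/GM) = 2π √((2.8145e+12)³/1.607e+13) s ≈ 7.401e+12 s
(c) Conservation of angular momentum (rₚvₚ = rₐvₐ) gives vₚ/vₐ = rₐ/rₚ = 5.17e+12/4.59e+11 ≈ 11.26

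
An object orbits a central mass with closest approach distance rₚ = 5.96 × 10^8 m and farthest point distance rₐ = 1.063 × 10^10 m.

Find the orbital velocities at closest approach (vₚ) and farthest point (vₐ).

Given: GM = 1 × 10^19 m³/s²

Use the vis-viva equation v² = GM(2/r − 1/a) with a = (rₚ + rₐ)/2 = (5.96e+08 + 1.063e+10)/2 = 5.613e+09 m.
vₚ = √(GM · (2/rₚ − 1/a)) = √(1e+19 · (2/5.96e+08 − 1/5.613e+09)) m/s ≈ 1.783e+05 m/s = 178.3 km/s.
vₐ = √(GM · (2/rₐ − 1/a)) = √(1e+19 · (2/1.063e+10 − 1/5.613e+09)) m/s ≈ 9994 m/s = 9.994 km/s.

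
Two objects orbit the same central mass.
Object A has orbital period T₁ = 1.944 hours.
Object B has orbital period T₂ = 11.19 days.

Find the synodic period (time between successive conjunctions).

Convert to SI: T₁ = 1.944 hours = 6998.4 s; T₂ = 11.19 days = 966816 s.
T_syn = |T₁ · T₂ / (T₁ − T₂)|.
T_syn = |6998.4 · 966816 / (6998.4 − 966816)| s ≈ 7049 s = 1.958 hours.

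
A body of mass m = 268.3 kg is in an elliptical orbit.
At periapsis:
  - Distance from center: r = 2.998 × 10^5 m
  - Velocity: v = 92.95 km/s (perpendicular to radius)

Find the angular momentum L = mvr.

Convert to SI: v = 92.95 km/s = 92950 m/s.
Since v is perpendicular to r, L = m · v · r.
L = 268.3 · 92950 · 299800 kg·m²/s ≈ 7.477e+12 kg·m²/s.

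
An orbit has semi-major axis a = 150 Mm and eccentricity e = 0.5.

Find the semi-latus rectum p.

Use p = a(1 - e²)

Convert to SI: a = 150 Mm = 1.5e+08 m.
p = a (1 − e²).
p = 1.5e+08 · (1 − (0.5)²) = 1.5e+08 · 0.75 ≈ 1.125e+08 m = 112.5 Mm.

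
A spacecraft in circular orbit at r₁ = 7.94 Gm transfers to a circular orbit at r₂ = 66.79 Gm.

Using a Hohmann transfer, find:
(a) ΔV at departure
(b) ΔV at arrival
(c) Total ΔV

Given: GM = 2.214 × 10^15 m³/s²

Convert to SI: r₁ = 7.94 Gm = 7.94e+09 m; r₂ = 66.79 Gm = 6.679e+10 m.
Transfer semi-major axis: a_t = (r₁ + r₂)/2 = (7.94e+09 + 6.679e+10)/2 = 3.7365e+10 m.
Circular speeds: v₁ = √(GM/r₁) = 528.054 m/s, v₂ = √(GM/r₂) = 182.068 m/s.
Transfer speeds (vis-viva v² = GM(2/r − 1/a_t)): v₁ᵗ = 705.995 m/s, v₂ᵗ = 83.9288 m/s.
(a) ΔV₁ = |v₁ᵗ − v₁| ≈ 177.9 m/s = 177.9 m/s.
(b) ΔV₂ = |v₂ − v₂ᵗ| ≈ 98.14 m/s = 98.14 m/s.
(c) ΔV_total = ΔV₁ + ΔV₂ ≈ 276.1 m/s = 276.1 m/s.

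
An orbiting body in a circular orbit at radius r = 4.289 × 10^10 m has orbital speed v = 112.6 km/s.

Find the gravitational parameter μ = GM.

Convert to SI: v = 112.6 km/s = 112600 m/s.
For a circular orbit v² = GM/r, so GM = v² · r.
GM = (112600)² · 4.289e+10 m³/s² ≈ 5.438e+20 m³/s² = 5.438 × 10^20 m³/s².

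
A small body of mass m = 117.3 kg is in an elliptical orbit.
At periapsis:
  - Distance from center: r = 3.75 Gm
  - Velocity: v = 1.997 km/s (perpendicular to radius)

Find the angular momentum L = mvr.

Convert to SI: r = 3.75 Gm = 3.75e+09 m; v = 1.997 km/s = 1997 m/s.
Since v is perpendicular to r, L = m · v · r.
L = 117.3 · 1997 · 3.75e+09 kg·m²/s ≈ 8.784e+14 kg·m²/s.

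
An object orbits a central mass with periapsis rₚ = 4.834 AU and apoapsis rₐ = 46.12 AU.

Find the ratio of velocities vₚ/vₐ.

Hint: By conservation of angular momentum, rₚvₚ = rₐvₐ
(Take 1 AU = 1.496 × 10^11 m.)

Convert to SI: rₚ = 4.834 AU = 7.23166e+11 m; rₐ = 46.12 AU = 6.89955e+12 m.
Conservation of angular momentum gives rₚvₚ = rₐvₐ, so vₚ/vₐ = rₐ/rₚ.
vₚ/vₐ = 6.89955e+12 / 7.23166e+11 ≈ 9.541.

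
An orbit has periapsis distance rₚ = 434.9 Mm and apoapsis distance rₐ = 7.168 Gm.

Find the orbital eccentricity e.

Convert to SI: rₚ = 434.9 Mm = 4.349e+08 m; rₐ = 7.168 Gm = 7.168e+09 m.
e = (rₐ − rₚ) / (rₐ + rₚ).
e = (7.168e+09 − 4.349e+08) / (7.168e+09 + 4.349e+08) = 6.7331e+09 / 7.6029e+09 ≈ 0.8856.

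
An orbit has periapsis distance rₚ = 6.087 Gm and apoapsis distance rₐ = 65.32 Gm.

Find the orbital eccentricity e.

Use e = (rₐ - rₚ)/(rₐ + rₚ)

Convert to SI: rₚ = 6.087 Gm = 6.087e+09 m; rₐ = 65.32 Gm = 6.532e+10 m.
e = (rₐ − rₚ) / (rₐ + rₚ).
e = (6.532e+10 − 6.087e+09) / (6.532e+10 + 6.087e+09) = 5.9233e+10 / 7.1407e+10 ≈ 0.8295.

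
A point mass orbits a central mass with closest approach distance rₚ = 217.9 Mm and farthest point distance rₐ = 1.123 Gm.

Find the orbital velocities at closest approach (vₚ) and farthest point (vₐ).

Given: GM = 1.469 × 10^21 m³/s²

Convert to SI: rₚ = 217.9 Mm = 2.179e+08 m; rₐ = 1.123 Gm = 1.123e+09 m.
Use the vis-viva equation v² = GM(2/r − 1/a) with a = (rₚ + rₐ)/2 = (2.179e+08 + 1.123e+09)/2 = 6.7045e+08 m.
vₚ = √(GM · (2/rₚ − 1/a)) = √(1.469e+21 · (2/2.179e+08 − 1/6.7045e+08)) m/s ≈ 3.36e+06 m/s = 3360 km/s.
vₐ = √(GM · (2/rₐ − 1/a)) = √(1.469e+21 · (2/1.123e+09 − 1/6.7045e+08)) m/s ≈ 6.52e+05 m/s = 652 km/s.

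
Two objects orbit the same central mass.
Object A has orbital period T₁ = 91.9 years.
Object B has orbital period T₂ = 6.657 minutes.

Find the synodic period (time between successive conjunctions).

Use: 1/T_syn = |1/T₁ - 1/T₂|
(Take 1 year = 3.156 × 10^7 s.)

Convert to SI: T₁ = 91.9 years = 2.90036e+09 s; T₂ = 6.657 minutes = 399.42 s.
T_syn = |T₁ · T₂ / (T₁ − T₂)|.
T_syn = |2.90036e+09 · 399.42 / (2.90036e+09 − 399.42)| s ≈ 399.4 s = 6.657 minutes.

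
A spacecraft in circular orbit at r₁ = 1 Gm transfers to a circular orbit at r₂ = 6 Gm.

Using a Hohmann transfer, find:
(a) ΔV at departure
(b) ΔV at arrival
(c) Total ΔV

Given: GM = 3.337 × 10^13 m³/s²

Convert to SI: r₁ = 1 Gm = 1e+09 m; r₂ = 6 Gm = 6e+09 m.
Transfer semi-major axis: a_t = (r₁ + r₂)/2 = (1e+09 + 6e+09)/2 = 3.5e+09 m.
Circular speeds: v₁ = √(GM/r₁) = 182.675 m/s, v₂ = √(GM/r₂) = 74.5766 m/s.
Transfer speeds (vis-viva v² = GM(2/r − 1/a_t)): v₁ᵗ = 239.177 m/s, v₂ᵗ = 39.8629 m/s.
(a) ΔV₁ = |v₁ᵗ − v₁| ≈ 56.5 m/s = 56.5 m/s.
(b) ΔV₂ = |v₂ − v₂ᵗ| ≈ 34.71 m/s = 34.71 m/s.
(c) ΔV_total = ΔV₁ + ΔV₂ ≈ 91.22 m/s = 91.22 m/s.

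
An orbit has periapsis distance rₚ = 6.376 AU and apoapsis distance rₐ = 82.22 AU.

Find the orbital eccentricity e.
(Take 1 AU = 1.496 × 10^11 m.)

Convert to SI: rₚ = 6.376 AU = 9.5385e+11 m; rₐ = 82.22 AU = 1.23001e+13 m.
e = (rₐ − rₚ) / (rₐ + rₚ).
e = (1.23001e+13 − 9.5385e+11) / (1.23001e+13 + 9.5385e+11) = 1.13463e+13 / 1.3254e+13 ≈ 0.8561.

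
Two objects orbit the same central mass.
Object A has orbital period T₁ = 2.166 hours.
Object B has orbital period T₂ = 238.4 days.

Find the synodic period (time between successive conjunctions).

Convert to SI: T₁ = 2.166 hours = 7797.6 s; T₂ = 238.4 days = 2.05978e+07 s.
T_syn = |T₁ · T₂ / (T₁ − T₂)|.
T_syn = |7797.6 · 2.05978e+07 / (7797.6 − 2.05978e+07)| s ≈ 7801 s = 2.167 hours.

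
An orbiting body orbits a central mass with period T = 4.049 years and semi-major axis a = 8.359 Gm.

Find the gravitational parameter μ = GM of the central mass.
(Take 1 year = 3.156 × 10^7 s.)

Convert to SI: T = 4.049 years = 1.27786e+08 s; a = 8.359 Gm = 8.359e+09 m.
GM = 4π² · a³ / T².
GM = 4π² · (8.359e+09)³ / (1.27786e+08)² m³/s² ≈ 1.412e+15 m³/s² = 1.412 × 10^15 m³/s².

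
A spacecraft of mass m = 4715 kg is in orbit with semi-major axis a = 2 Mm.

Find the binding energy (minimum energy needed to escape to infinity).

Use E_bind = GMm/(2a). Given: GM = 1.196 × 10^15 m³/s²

Convert to SI: a = 2 Mm = 2e+06 m.
Total orbital energy is E = −GMm/(2a); binding energy is E_bind = −E = GMm/(2a).
E_bind = 1.196e+15 · 4715 / (2 · 2e+06) J ≈ 1.41e+12 J = 1.41 TJ.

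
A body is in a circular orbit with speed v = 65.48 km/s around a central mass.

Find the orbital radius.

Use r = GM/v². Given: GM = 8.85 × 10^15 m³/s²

Convert to SI: v = 65.48 km/s = 65480 m/s.
For a circular orbit, v² = GM / r, so r = GM / v².
r = 8.85e+15 / (65480)² m ≈ 2.064e+06 m = 2.064 Mm.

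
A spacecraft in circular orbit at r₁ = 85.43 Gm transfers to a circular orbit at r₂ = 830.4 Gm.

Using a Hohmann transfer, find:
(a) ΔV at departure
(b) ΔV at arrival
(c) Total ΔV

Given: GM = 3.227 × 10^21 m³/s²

Convert to SI: r₁ = 85.43 Gm = 8.543e+10 m; r₂ = 830.4 Gm = 8.304e+11 m.
Transfer semi-major axis: a_t = (r₁ + r₂)/2 = (8.543e+10 + 8.304e+11)/2 = 4.57915e+11 m.
Circular speeds: v₁ = √(GM/r₁) = 194354 m/s, v₂ = √(GM/r₂) = 62338.4 m/s.
Transfer speeds (vis-viva v² = GM(2/r − 1/a_t)): v₁ᵗ = 261725 m/s, v₂ᵗ = 26925.8 m/s.
(a) ΔV₁ = |v₁ᵗ − v₁| ≈ 6.737e+04 m/s = 67.37 km/s.
(b) ΔV₂ = |v₂ − v₂ᵗ| ≈ 3.541e+04 m/s = 35.41 km/s.
(c) ΔV_total = ΔV₁ + ΔV₂ ≈ 1.028e+05 m/s = 102.8 km/s.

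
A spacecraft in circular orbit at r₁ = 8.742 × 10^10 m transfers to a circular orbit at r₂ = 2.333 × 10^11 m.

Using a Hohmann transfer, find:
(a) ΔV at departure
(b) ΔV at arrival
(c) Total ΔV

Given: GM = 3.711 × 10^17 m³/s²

Transfer semi-major axis: a_t = (r₁ + r₂)/2 = (8.742e+10 + 2.333e+11)/2 = 1.6036e+11 m.
Circular speeds: v₁ = √(GM/r₁) = 2060.35 m/s, v₂ = √(GM/r₂) = 1261.21 m/s.
Transfer speeds (vis-viva v² = GM(2/r − 1/a_t)): v₁ᵗ = 2485.13 m/s, v₂ᵗ = 931.205 m/s.
(a) ΔV₁ = |v₁ᵗ − v₁| ≈ 424.8 m/s = 424.8 m/s.
(b) ΔV₂ = |v₂ − v₂ᵗ| ≈ 330 m/s = 330 m/s.
(c) ΔV_total = ΔV₁ + ΔV₂ ≈ 754.8 m/s = 754.8 m/s.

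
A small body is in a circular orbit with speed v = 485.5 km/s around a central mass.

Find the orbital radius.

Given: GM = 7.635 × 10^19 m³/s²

Convert to SI: v = 485.5 km/s = 485500 m/s.
For a circular orbit, v² = GM / r, so r = GM / v².
r = 7.635e+19 / (485500)² m ≈ 3.239e+08 m = 3.239 × 10^8 m.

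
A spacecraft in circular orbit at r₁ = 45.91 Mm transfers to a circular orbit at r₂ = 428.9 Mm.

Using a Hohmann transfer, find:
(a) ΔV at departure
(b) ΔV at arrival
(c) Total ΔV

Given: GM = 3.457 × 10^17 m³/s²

Convert to SI: r₁ = 45.91 Mm = 4.591e+07 m; r₂ = 428.9 Mm = 4.289e+08 m.
Transfer semi-major axis: a_t = (r₁ + r₂)/2 = (4.591e+07 + 4.289e+08)/2 = 2.37405e+08 m.
Circular speeds: v₁ = √(GM/r₁) = 86775.3 m/s, v₂ = √(GM/r₂) = 28390.4 m/s.
Transfer speeds (vis-viva v² = GM(2/r − 1/a_t)): v₁ᵗ = 116635 m/s, v₂ᵗ = 12484.8 m/s.
(a) ΔV₁ = |v₁ᵗ − v₁| ≈ 2.986e+04 m/s = 29.86 km/s.
(b) ΔV₂ = |v₂ − v₂ᵗ| ≈ 1.591e+04 m/s = 15.91 km/s.
(c) ΔV_total = ΔV₁ + ΔV₂ ≈ 4.577e+04 m/s = 45.77 km/s.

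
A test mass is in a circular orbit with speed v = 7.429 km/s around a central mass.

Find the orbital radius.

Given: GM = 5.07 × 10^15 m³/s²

Convert to SI: v = 7.429 km/s = 7429 m/s.
For a circular orbit, v² = GM / r, so r = GM / v².
r = 5.07e+15 / (7429)² m ≈ 9.186e+07 m = 9.186 × 10^7 m.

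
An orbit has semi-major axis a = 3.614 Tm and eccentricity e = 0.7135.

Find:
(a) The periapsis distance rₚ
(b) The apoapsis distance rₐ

Convert to SI: a = 3.614 Tm = 3.614e+12 m.
(a) rₚ = a(1 − e) = 3.614e+12 · (1 − 0.7135) = 3.614e+12 · 0.2865 ≈ 1.035e+12 m = 1.035 Tm.
(b) rₐ = a(1 + e) = 3.614e+12 · (1 + 0.7135) = 3.614e+12 · 1.7135 ≈ 6.193e+12 m = 6.193 Tm.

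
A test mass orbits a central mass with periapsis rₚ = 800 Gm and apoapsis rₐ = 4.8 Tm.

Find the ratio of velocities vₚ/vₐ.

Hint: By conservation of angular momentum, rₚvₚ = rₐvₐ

Convert to SI: rₚ = 800 Gm = 8e+11 m; rₐ = 4.8 Tm = 4.8e+12 m.
Conservation of angular momentum gives rₚvₚ = rₐvₐ, so vₚ/vₐ = rₐ/rₚ.
vₚ/vₐ = 4.8e+12 / 8e+11 ≈ 6.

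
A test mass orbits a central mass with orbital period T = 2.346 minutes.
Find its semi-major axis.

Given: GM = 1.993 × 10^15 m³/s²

Convert to SI: T = 2.346 minutes = 140.76 s.
Invert Kepler's third law: a = (GM · T² / (4π²))^(1/3).
Substituting T = 140.76 s and GM = 1.993e+15 m³/s²:
a = (1.993e+15 · (140.76)² / (4π²))^(1/3) m
a ≈ 1e+06 m = 1 Mm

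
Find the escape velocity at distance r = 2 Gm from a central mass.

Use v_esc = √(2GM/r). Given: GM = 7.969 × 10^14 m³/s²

Convert to SI: r = 2 Gm = 2e+09 m.
Escape velocity comes from setting total energy to zero: ½v² − GM/r = 0 ⇒ v_esc = √(2GM / r).
v_esc = √(2 · 7.969e+14 / 2e+09) m/s ≈ 892.7 m/s = 892.7 m/s.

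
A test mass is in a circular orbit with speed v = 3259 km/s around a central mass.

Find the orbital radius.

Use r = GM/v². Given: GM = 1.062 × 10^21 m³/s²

Convert to SI: v = 3259 km/s = 3.259e+06 m/s.
For a circular orbit, v² = GM / r, so r = GM / v².
r = 1.062e+21 / (3.259e+06)² m ≈ 9.999e+07 m = 99.99 Mm.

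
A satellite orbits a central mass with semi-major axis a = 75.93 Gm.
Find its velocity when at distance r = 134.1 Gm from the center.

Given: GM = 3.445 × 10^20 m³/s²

Convert to SI: a = 75.93 Gm = 7.593e+10 m; r = 134.1 Gm = 1.341e+11 m.
Vis-viva: v = √(GM · (2/r − 1/a)).
2/r − 1/a = 2/1.341e+11 − 1/7.593e+10 = 1.74422e-12 m⁻¹.
v = √(3.445e+20 · 1.74422e-12) m/s ≈ 2.451e+04 m/s = 24.51 km/s.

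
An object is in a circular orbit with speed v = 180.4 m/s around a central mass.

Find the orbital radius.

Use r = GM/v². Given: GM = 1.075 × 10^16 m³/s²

For a circular orbit, v² = GM / r, so r = GM / v².
r = 1.075e+16 / (180.4)² m ≈ 3.303e+11 m = 3.303 × 10^11 m.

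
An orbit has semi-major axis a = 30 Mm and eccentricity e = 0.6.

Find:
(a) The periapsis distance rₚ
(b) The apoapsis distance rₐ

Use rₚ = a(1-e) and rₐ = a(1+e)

Convert to SI: a = 30 Mm = 3e+07 m.
(a) rₚ = a(1 − e) = 3e+07 · (1 − 0.6) = 3e+07 · 0.4 ≈ 1.2e+07 m = 12 Mm.
(b) rₐ = a(1 + e) = 3e+07 · (1 + 0.6) = 3e+07 · 1.6 ≈ 4.8e+07 m = 48 Mm.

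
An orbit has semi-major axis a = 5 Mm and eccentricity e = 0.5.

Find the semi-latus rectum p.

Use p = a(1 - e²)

Convert to SI: a = 5 Mm = 5e+06 m.
p = a (1 − e²).
p = 5e+06 · (1 − (0.5)²) = 5e+06 · 0.75 ≈ 3.75e+06 m = 3.75 Mm.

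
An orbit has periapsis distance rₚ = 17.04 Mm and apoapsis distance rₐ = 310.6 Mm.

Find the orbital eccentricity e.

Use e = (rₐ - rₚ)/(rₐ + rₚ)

Convert to SI: rₚ = 17.04 Mm = 1.704e+07 m; rₐ = 310.6 Mm = 3.106e+08 m.
e = (rₐ − rₚ) / (rₐ + rₚ).
e = (3.106e+08 − 1.704e+07) / (3.106e+08 + 1.704e+07) = 2.9356e+08 / 3.2764e+08 ≈ 0.896.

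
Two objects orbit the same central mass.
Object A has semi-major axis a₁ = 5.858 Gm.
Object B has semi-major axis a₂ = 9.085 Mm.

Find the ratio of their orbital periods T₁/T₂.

Convert to SI: a₁ = 5.858 Gm = 5.858e+09 m; a₂ = 9.085 Mm = 9.085e+06 m.
From Kepler's third law, (T₁/T₂)² = (a₁/a₂)³, so T₁/T₂ = (a₁/a₂)^(3/2).
a₁/a₂ = 5.858e+09 / 9.085e+06 = 644.799.
T₁/T₂ = (644.799)^(3/2) ≈ 1.637e+04.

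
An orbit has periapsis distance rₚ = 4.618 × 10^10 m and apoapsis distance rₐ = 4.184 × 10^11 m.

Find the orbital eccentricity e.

e = (rₐ − rₚ) / (rₐ + rₚ).
e = (4.184e+11 − 4.618e+10) / (4.184e+11 + 4.618e+10) = 3.7222e+11 / 4.6458e+11 ≈ 0.8012.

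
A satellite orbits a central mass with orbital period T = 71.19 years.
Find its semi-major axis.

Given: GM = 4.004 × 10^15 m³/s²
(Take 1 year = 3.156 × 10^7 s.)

Convert to SI: T = 71.19 years = 2.24676e+09 s.
Invert Kepler's third law: a = (GM · T² / (4π²))^(1/3).
Substituting T = 2.24676e+09 s and GM = 4.004e+15 m³/s²:
a = (4.004e+15 · (2.24676e+09)² / (4π²))^(1/3) m
a ≈ 8e+10 m = 80 Gm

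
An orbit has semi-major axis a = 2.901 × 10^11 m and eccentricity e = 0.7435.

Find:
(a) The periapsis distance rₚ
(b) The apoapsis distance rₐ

(a) rₚ = a(1 − e) = 2.901e+11 · (1 − 0.7435) = 2.901e+11 · 0.2565 ≈ 7.441e+10 m = 7.441 × 10^10 m.
(b) rₐ = a(1 + e) = 2.901e+11 · (1 + 0.7435) = 2.901e+11 · 1.7435 ≈ 5.058e+11 m = 5.058 × 10^11 m.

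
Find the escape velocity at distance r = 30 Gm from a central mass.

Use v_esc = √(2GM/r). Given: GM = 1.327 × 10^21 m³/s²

Convert to SI: r = 30 Gm = 3e+10 m.
Escape velocity comes from setting total energy to zero: ½v² − GM/r = 0 ⇒ v_esc = √(2GM / r).
v_esc = √(2 · 1.327e+21 / 3e+10) m/s ≈ 2.974e+05 m/s = 297.4 km/s.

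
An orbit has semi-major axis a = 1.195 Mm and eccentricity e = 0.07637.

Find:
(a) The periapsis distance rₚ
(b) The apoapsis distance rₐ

Convert to SI: a = 1.195 Mm = 1.195e+06 m.
(a) rₚ = a(1 − e) = 1.195e+06 · (1 − 0.07637) = 1.195e+06 · 0.92363 ≈ 1.104e+06 m = 1.104 Mm.
(b) rₐ = a(1 + e) = 1.195e+06 · (1 + 0.07637) = 1.195e+06 · 1.07637 ≈ 1.286e+06 m = 1.286 Mm.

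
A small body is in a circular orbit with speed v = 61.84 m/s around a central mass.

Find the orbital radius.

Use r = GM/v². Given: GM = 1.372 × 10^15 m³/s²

For a circular orbit, v² = GM / r, so r = GM / v².
r = 1.372e+15 / (61.84)² m ≈ 3.588e+11 m = 358.8 Gm.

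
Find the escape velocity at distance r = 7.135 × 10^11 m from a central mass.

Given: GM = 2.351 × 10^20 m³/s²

Escape velocity comes from setting total energy to zero: ½v² − GM/r = 0 ⇒ v_esc = √(2GM / r).
v_esc = √(2 · 2.351e+20 / 7.135e+11) m/s ≈ 2.567e+04 m/s = 25.67 km/s.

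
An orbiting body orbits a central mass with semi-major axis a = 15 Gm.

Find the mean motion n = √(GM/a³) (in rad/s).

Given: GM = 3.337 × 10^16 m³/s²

Convert to SI: a = 15 Gm = 1.5e+10 m.
n = √(GM / a³).
n = √(3.337e+16 / (1.5e+10)³) rad/s ≈ 9.944e-08 rad/s.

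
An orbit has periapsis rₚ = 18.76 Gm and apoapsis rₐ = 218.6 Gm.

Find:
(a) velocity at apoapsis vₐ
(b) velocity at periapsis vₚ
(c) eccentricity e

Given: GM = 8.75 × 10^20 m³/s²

Convert to SI: rₚ = 18.76 Gm = 1.876e+10 m; rₐ = 218.6 Gm = 2.186e+11 m.
(a) With a = (rₚ + rₐ)/2 = 1.1868e+11 m, vₐ = √(GM (2/rₐ − 1/a)) = √(8.75e+20 · (2/2.186e+11 − 1/1.1868e+11)) m/s ≈ 2.515e+04 m/s
(b) With a = (rₚ + rₐ)/2 = 1.1868e+11 m, vₚ = √(GM (2/rₚ − 1/a)) = √(8.75e+20 · (2/1.876e+10 − 1/1.1868e+11)) m/s ≈ 2.931e+05 m/s
(c) e = (rₐ − rₚ)/(rₐ + rₚ) = (2.186e+11 − 1.876e+10)/(2.186e+11 + 1.876e+10) ≈ 0.8419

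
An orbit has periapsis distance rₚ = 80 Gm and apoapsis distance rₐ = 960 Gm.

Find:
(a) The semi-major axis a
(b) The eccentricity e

Convert to SI: rₚ = 80 Gm = 8e+10 m; rₐ = 960 Gm = 9.6e+11 m.
(a) a = (rₚ + rₐ) / 2 = (8e+10 + 9.6e+11) / 2 ≈ 5.2e+11 m = 520 Gm.
(b) e = (rₐ − rₚ) / (rₐ + rₚ) = (9.6e+11 − 8e+10) / (9.6e+11 + 8e+10) ≈ 0.8462.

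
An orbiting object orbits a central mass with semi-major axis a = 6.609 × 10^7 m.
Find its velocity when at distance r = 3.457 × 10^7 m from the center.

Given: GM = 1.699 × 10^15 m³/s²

Vis-viva: v = √(GM · (2/r − 1/a)).
2/r − 1/a = 2/3.457e+07 − 1/6.609e+07 = 4.27227e-08 m⁻¹.
v = √(1.699e+15 · 4.27227e-08) m/s ≈ 8520 m/s = 8.52 km/s.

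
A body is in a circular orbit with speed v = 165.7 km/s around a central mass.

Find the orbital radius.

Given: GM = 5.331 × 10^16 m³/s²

Convert to SI: v = 165.7 km/s = 165700 m/s.
For a circular orbit, v² = GM / r, so r = GM / v².
r = 5.331e+16 / (165700)² m ≈ 1.942e+06 m = 1.942 Mm.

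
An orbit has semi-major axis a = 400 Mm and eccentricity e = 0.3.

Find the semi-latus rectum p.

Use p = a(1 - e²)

Convert to SI: a = 400 Mm = 4e+08 m.
p = a (1 − e²).
p = 4e+08 · (1 − (0.3)²) = 4e+08 · 0.91 ≈ 3.64e+08 m = 364 Mm.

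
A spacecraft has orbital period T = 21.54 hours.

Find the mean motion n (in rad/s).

Convert to SI: T = 21.54 hours = 77544 s.
n = 2π / T.
n = 2π / 77544 s ≈ 8.103e-05 rad/s.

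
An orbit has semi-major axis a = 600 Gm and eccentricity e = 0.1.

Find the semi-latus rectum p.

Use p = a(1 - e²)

Convert to SI: a = 600 Gm = 6e+11 m.
p = a (1 − e²).
p = 6e+11 · (1 − (0.1)²) = 6e+11 · 0.99 ≈ 5.94e+11 m = 594 Gm.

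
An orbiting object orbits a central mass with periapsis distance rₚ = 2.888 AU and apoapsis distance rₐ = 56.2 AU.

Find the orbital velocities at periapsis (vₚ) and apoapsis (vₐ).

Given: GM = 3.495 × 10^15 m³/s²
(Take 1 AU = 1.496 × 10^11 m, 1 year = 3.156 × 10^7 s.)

Convert to SI: rₚ = 2.888 AU = 4.32045e+11 m; rₐ = 56.2 AU = 8.40752e+12 m.
Use the vis-viva equation v² = GM(2/r − 1/a) with a = (rₚ + rₐ)/2 = (4.32045e+11 + 8.40752e+12)/2 = 4.41978e+12 m.
vₚ = √(GM · (2/rₚ − 1/a)) = √(3.495e+15 · (2/4.32045e+11 − 1/4.41978e+12)) m/s ≈ 124 m/s = 0.02617 AU/year.
vₐ = √(GM · (2/rₐ − 1/a)) = √(3.495e+15 · (2/8.40752e+12 − 1/4.41978e+12)) m/s ≈ 6.375 m/s = 0.001345 AU/year.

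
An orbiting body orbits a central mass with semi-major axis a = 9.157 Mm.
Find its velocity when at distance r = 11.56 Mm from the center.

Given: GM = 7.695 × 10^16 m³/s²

Convert to SI: a = 9.157 Mm = 9.157e+06 m; r = 11.56 Mm = 1.156e+07 m.
Vis-viva: v = √(GM · (2/r − 1/a)).
2/r − 1/a = 2/1.156e+07 − 1/9.157e+06 = 6.38043e-08 m⁻¹.
v = √(7.695e+16 · 6.38043e-08) m/s ≈ 7.007e+04 m/s = 70.07 km/s.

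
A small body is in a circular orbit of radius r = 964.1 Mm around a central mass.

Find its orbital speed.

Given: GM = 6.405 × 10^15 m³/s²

Convert to SI: r = 964.1 Mm = 9.641e+08 m.
For a circular orbit, gravity supplies the centripetal force, so v = √(GM / r).
v = √(6.405e+15 / 9.641e+08) m/s ≈ 2577 m/s = 2.577 km/s.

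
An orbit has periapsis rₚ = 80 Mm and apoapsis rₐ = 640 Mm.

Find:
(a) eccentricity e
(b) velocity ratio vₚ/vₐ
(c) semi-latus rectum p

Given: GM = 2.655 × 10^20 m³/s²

Convert to SI: rₚ = 80 Mm = 8e+07 m; rₐ = 640 Mm = 6.4e+08 m.
(a) e = (rₐ − rₚ)/(rₐ + rₚ) = (6.4e+08 − 8e+07)/(6.4e+08 + 8e+07) ≈ 0.7778
(b) Conservation of angular momentum (rₚvₚ = rₐvₐ) gives vₚ/vₐ = rₐ/rₚ = 6.4e+08/8e+07 ≈ 8
(c) From a = (rₚ + rₐ)/2 = 3.6e+08 m and e = (rₐ − rₚ)/(rₐ + rₚ) = 0.777778, p = a(1 − e²) = 3.6e+08 · (1 − (0.777778)²) ≈ 1.422e+08 m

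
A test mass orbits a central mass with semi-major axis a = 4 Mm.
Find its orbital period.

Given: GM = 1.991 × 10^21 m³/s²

Convert to SI: a = 4 Mm = 4e+06 m.
Kepler's third law: T = 2π √(a³ / GM).
Substituting a = 4e+06 m and GM = 1.991e+21 m³/s²:
T = 2π √((4e+06)³ / 1.991e+21) s
T ≈ 1.127 s = 1.127 seconds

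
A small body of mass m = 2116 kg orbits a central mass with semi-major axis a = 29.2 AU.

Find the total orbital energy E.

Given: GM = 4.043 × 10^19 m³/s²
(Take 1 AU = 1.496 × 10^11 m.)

Convert to SI: a = 29.2 AU = 4.36832e+12 m.
E = −GMm / (2a).
E = −4.043e+19 · 2116 / (2 · 4.36832e+12) J ≈ -9.792e+09 J = -9.792 GJ.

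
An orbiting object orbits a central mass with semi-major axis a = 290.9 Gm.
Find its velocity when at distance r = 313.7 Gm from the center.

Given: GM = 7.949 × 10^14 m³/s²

Convert to SI: a = 290.9 Gm = 2.909e+11 m; r = 313.7 Gm = 3.137e+11 m.
Vis-viva: v = √(GM · (2/r − 1/a)).
2/r − 1/a = 2/3.137e+11 − 1/2.909e+11 = 2.93791e-12 m⁻¹.
v = √(7.949e+14 · 2.93791e-12) m/s ≈ 48.33 m/s = 48.33 m/s.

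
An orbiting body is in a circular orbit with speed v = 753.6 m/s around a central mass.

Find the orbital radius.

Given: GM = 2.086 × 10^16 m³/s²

For a circular orbit, v² = GM / r, so r = GM / v².
r = 2.086e+16 / (753.6)² m ≈ 3.673e+10 m = 36.73 Gm.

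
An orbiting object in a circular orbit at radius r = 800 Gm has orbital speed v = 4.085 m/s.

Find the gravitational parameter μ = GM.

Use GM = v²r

Convert to SI: r = 800 Gm = 8e+11 m.
For a circular orbit v² = GM/r, so GM = v² · r.
GM = (4.085)² · 8e+11 m³/s² ≈ 1.335e+13 m³/s² = 1.335 × 10^13 m³/s².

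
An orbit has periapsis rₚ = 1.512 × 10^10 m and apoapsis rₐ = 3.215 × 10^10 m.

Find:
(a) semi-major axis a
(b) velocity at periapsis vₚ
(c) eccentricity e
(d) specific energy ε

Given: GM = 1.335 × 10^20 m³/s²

(a) a = (rₚ + rₐ)/2 = (1.512e+10 + 3.215e+10)/2 ≈ 2.364e+10 m
(b) With a = (rₚ + rₐ)/2 = 2.3635e+10 m, vₚ = √(GM (2/rₚ − 1/a)) = √(1.335e+20 · (2/1.512e+10 − 1/2.3635e+10)) m/s ≈ 1.096e+05 m/s
(c) e = (rₐ − rₚ)/(rₐ + rₚ) = (3.215e+10 − 1.512e+10)/(3.215e+10 + 1.512e+10) ≈ 0.3603
(d) With a = (rₚ + rₐ)/2 = 2.3635e+10 m, ε = −GM/(2a) = −1.335e+20/(2 · 2.3635e+10) J/kg ≈ -2.824e+09 J/kg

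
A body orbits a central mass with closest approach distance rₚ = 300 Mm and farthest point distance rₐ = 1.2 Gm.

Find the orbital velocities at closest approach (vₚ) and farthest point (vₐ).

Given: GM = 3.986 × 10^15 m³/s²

Convert to SI: rₚ = 300 Mm = 3e+08 m; rₐ = 1.2 Gm = 1.2e+09 m.
Use the vis-viva equation v² = GM(2/r − 1/a) with a = (rₚ + rₐ)/2 = (3e+08 + 1.2e+09)/2 = 7.5e+08 m.
vₚ = √(GM · (2/rₚ − 1/a)) = √(3.986e+15 · (2/3e+08 − 1/7.5e+08)) m/s ≈ 4611 m/s = 4.611 km/s.
vₐ = √(GM · (2/rₐ − 1/a)) = √(3.986e+15 · (2/1.2e+09 − 1/7.5e+08)) m/s ≈ 1153 m/s = 1.153 km/s.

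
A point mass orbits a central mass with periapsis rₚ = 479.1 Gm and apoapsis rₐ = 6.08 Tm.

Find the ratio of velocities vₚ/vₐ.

Convert to SI: rₚ = 479.1 Gm = 4.791e+11 m; rₐ = 6.08 Tm = 6.08e+12 m.
Conservation of angular momentum gives rₚvₚ = rₐvₐ, so vₚ/vₐ = rₐ/rₚ.
vₚ/vₐ = 6.08e+12 / 4.791e+11 ≈ 12.69.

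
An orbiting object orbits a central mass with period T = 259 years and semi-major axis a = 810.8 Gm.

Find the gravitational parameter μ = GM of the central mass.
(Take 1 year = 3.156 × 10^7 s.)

Convert to SI: T = 259 years = 8.17404e+09 s; a = 810.8 Gm = 8.108e+11 m.
GM = 4π² · a³ / T².
GM = 4π² · (8.108e+11)³ / (8.17404e+09)² m³/s² ≈ 3.149e+17 m³/s² = 3.149 × 10^17 m³/s².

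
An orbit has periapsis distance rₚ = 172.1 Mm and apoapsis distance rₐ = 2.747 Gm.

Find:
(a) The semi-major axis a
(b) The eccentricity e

Convert to SI: rₚ = 172.1 Mm = 1.721e+08 m; rₐ = 2.747 Gm = 2.747e+09 m.
(a) a = (rₚ + rₐ) / 2 = (1.721e+08 + 2.747e+09) / 2 ≈ 1.46e+09 m = 1.46 Gm.
(b) e = (rₐ − rₚ) / (rₐ + rₚ) = (2.747e+09 − 1.721e+08) / (2.747e+09 + 1.721e+08) ≈ 0.8821.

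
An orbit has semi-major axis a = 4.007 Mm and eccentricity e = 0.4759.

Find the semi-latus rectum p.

Convert to SI: a = 4.007 Mm = 4.007e+06 m.
p = a (1 − e²).
p = 4.007e+06 · (1 − (0.4759)²) = 4.007e+06 · 0.773519 ≈ 3.099e+06 m = 3.099 Mm.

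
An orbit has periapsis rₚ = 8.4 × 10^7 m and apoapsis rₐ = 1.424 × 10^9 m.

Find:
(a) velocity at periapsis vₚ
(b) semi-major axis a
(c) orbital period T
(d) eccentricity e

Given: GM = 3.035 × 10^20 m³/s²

(a) With a = (rₚ + rₐ)/2 = 7.54e+08 m, vₚ = √(GM (2/rₚ − 1/a)) = √(3.035e+20 · (2/8.4e+07 − 1/7.54e+08)) m/s ≈ 2.612e+06 m/s
(b) a = (rₚ + rₐ)/2 = (8.4e+07 + 1.424e+09)/2 ≈ 7.54e+08 m
(c) With a = (rₚ + rₐ)/2 = 7.54e+08 m, T = 2π √(a³/GM) = 2π √((7.54e+08)³/3.035e+20) s ≈ 7467 s
(d) e = (rₐ − rₚ)/(rₐ + rₚ) = (1.424e+09 − 8.4e+07)/(1.424e+09 + 8.4e+07) ≈ 0.8886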